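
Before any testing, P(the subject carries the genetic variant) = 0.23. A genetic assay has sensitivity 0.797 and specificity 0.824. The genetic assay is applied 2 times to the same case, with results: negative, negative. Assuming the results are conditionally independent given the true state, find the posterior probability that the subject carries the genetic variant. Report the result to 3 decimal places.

Posterior P(H) ≈ 0.018

Let H be the event that the subject carries the genetic variant; start with P(H) = 0.23. P('positive'|H) = 0.797, P('positive'|¬H) = 0.176.
Update on result 1 ('negative'): P(H) ← 0.203·0.2300 / (0.203·0.2300 + 0.824·0.7700) = 0.046690/0.68117 = 0.0685.
Update on result 2 ('negative'): P(H) ← 0.203·0.0685 / (0.203·0.0685 + 0.824·0.9315) = 0.013914/0.78143 = 0.0178.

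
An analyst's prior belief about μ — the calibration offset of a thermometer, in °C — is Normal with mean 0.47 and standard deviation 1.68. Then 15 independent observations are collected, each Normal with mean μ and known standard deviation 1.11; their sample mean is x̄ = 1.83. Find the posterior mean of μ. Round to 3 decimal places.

Posterior mean ≈ 1.792

With known σ, the Normal prior is conjugate. Weight on the data is w = (n/σ²)/(n/σ² + 1/τ₀²) = 12.1743/(12.1743+0.354308) = 0.97172.
Posterior mean = w·x̄ + (1−w)·μ₀ = 0.97172·1.83 + 0.028280·0.47 = 1.792.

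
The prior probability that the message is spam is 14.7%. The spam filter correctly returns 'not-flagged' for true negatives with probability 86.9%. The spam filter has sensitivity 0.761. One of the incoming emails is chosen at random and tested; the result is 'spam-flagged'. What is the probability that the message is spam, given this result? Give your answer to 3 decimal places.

Write H for 'the message is spam'. Prior odds H:¬H = 0.147/0.853 = 0.17233. For the 'spam-flagged' outcome, the likelihood ratio is 0.761/0.131 = 5.8092.
Posterior odds = 0.17233 × 5.8092 = 1.0011, so P(H|E) = 1.0011/(1+1.0011) = 0.500.

P(H | E) ≈ 0.500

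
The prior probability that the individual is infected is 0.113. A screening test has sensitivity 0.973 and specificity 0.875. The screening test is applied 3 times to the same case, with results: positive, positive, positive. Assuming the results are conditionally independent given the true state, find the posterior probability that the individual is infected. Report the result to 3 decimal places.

Let H be the event that the individual is infected; start with P(H) = 0.113. P('positive'|H) = 0.973, P('positive'|¬H) = 0.125.
Update on result 1 ('positive'): P(H) ← 0.973·0.1130 / (0.973·0.1130 + 0.125·0.8870) = 0.10995/0.22082 = 0.4979.
Update on result 2 ('positive'): P(H) ← 0.973·0.4979 / (0.973·0.4979 + 0.125·0.5021) = 0.48446/0.54722 = 0.8853.
Update on result 3 ('positive'): P(H) ← 0.973·0.8853 / (0.973·0.8853 + 0.125·0.1147) = 0.86140/0.87574 = 0.9836.

Posterior P(H) ≈ 0.984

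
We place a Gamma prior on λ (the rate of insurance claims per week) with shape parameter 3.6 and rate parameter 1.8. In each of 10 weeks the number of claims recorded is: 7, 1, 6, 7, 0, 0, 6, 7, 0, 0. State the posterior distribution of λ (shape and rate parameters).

Posterior: Gamma(shape=37.6, rate=11.8)

Total count ∑xᵢ = 34 over n = 10 weeks.
Gamma is conjugate to the Poisson likelihood: posterior is Gamma(shape = 3.6+34 = 37.6, rate = 1.8+10 = 11.8).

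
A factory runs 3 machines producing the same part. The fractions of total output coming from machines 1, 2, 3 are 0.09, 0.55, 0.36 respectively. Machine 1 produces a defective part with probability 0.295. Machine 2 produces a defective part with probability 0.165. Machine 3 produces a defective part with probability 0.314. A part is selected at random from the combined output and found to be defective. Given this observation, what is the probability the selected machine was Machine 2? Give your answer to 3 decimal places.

Tabulate prior·likelihood by source: [1] prior 0.09, lik 0.295, product 0.02655; [2] prior 0.55, lik 0.165, product 0.09075; [3] prior 0.36, lik 0.314, product 0.1130.
Normalizing constant = 0.23034; the posterior for Machine 2 is its product over the sum, 0.09075/0.23034 = 0.394.

Posterior probability ≈ 0.394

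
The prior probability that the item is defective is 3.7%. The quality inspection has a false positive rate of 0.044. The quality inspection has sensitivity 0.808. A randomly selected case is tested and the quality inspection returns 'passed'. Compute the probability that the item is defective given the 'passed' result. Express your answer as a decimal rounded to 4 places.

Write H for 'the item is defective'. Prior odds H:¬H = 0.037/0.963 = 0.038422. For the 'passed' outcome, the likelihood ratio is 0.192/0.956 = 0.20084.
Posterior odds = 0.038422 × 0.20084 = 0.0077165, so P(H|E) = 0.0077165/(1+0.0077165) = 0.0077.

P(H | E) ≈ 0.0077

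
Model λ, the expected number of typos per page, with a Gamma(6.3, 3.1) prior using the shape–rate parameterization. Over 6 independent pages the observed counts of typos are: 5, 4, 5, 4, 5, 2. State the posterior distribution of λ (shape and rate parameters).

Total count ∑xᵢ = 25 over n = 6 pages.
Gamma is conjugate to the Poisson likelihood: posterior is Gamma(shape = 6.3+25 = 31.3, rate = 3.1+6 = 9.1).

Posterior: Gamma(shape=31.3, rate=9.1)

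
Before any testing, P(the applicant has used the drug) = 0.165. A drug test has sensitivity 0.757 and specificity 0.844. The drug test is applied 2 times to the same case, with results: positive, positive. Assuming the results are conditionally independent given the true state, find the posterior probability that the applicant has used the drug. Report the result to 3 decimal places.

Posterior P(H) ≈ 0.823

Let H be the event that the applicant has used the drug; start with P(H) = 0.165. P('positive'|H) = 0.757, P('positive'|¬H) = 0.156.
Update on result 1 ('positive'): P(H) ← 0.757·0.1650 / (0.757·0.1650 + 0.156·0.8350) = 0.12491/0.25516 = 0.4895.
Update on result 2 ('positive'): P(H) ← 0.757·0.4895 / (0.757·0.4895 + 0.156·0.5105) = 0.37056/0.45019 = 0.8231.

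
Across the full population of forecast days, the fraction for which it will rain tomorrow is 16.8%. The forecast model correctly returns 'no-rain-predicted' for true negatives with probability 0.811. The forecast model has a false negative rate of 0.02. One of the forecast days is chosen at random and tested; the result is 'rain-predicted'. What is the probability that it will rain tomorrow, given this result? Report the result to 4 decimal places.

P(H | E) ≈ 0.5115

Write H for 'it will rain tomorrow'. Prior odds H:¬H = 0.168/0.832 = 0.20192. For the 'rain-predicted' outcome, the likelihood ratio is 0.98/0.189 = 5.1852.
Posterior odds = 0.20192 × 5.1852 = 1.0470, so P(H|E) = 1.0470/(1+1.0470) = 0.5115.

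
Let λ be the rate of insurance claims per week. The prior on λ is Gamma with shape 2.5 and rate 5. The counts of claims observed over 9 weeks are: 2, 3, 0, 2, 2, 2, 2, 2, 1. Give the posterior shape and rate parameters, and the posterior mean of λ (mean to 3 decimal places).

Posterior: Gamma(shape=18.5, rate=14); mean ≈ 1.321

The Poisson likelihood adds the total count to the shape and the number of exposure periods to the rate. Here ∑xᵢ = 16 and n = 9, so shape 2.5→18.5 and rate 5→14.
E[λ | data] = 18.5/14 = 1.321.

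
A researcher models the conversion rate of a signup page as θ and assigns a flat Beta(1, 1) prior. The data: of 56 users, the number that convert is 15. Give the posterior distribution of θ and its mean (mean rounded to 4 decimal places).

The binomial likelihood is conjugate to the Beta prior: with 15 successes and 41 failures, the posterior is Beta(1+15, 1+41) = Beta(16, 42).
E[θ | data] = 16/(16+42) = 0.2759.

Posterior: Beta(16, 42); mean ≈ 0.2759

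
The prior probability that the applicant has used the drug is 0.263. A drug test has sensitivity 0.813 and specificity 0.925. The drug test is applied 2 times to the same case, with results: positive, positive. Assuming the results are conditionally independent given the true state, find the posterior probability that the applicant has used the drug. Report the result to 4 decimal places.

Posterior P(H) ≈ 0.9767

With H the event that the applicant has used the drug, the joint likelihood of the observed sequence is P(data|H) = 0.813·0.813 = 0.66097 and P(data|¬H) = 0.075·0.075 = 0.0056250.
Bayes: P(H|data) = 0.263·0.66097 / (0.263·0.66097 + 0.737·0.0056250) = 0.17383/0.17798 = 0.9767.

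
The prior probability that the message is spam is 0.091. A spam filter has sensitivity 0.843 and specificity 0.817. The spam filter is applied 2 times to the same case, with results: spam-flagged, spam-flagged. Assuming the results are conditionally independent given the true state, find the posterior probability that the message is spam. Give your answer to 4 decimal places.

Let H be the event that the message is spam; start with P(H) = 0.091. P('spam-flagged'|H) = 0.843, P('spam-flagged'|¬H) = 0.183.
Update on result 1 ('spam-flagged'): P(H) ← 0.843·0.0910 / (0.843·0.0910 + 0.183·0.9090) = 0.076713/0.24306 = 0.3156.
Update on result 2 ('spam-flagged'): P(H) ← 0.843·0.3156 / (0.843·0.3156 + 0.183·0.6844) = 0.26606/0.39130 = 0.6799.

Posterior P(H) ≈ 0.6799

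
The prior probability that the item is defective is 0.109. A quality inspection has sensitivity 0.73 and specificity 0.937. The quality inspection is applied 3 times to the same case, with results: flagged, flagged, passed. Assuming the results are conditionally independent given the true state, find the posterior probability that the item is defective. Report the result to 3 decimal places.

With H the event that the item is defective, the joint likelihood of the observed sequence is P(data|H) = 0.73·0.73·0.27 = 0.14388 and P(data|¬H) = 0.063·0.063·0.937 = 0.0037190.
Bayes: P(H|data) = 0.109·0.14388 / (0.109·0.14388 + 0.891·0.0037190) = 0.015683/0.018997 = 0.8256.

Posterior P(H) ≈ 0.826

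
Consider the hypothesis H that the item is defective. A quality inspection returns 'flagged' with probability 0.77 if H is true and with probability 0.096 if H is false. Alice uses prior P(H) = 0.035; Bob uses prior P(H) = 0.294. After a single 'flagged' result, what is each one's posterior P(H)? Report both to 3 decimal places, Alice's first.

Alice: 0.225; Bob: 0.770

P('+'|H) = 0.77, P('+'|¬H) = 0.096.
Alice: numerator 0.77·0.035 = 0.026950; evidence = 0.026950+0.096·0.965 = 0.11959; posterior = 0.225.
Bob: numerator 0.77·0.294 = 0.22638; evidence = 0.22638+0.096·0.706 = 0.29416; posterior = 0.770.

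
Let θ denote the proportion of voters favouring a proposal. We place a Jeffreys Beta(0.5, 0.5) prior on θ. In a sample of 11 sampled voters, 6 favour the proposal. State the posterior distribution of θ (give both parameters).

Posterior: Beta(6.5, 5.5)

Observing 6 successes and 5 failures updates Beta(0.5, 0.5) by adding the success and failure counts to the two shape parameters: α = 0.5+6 = 6.5, β = 0.5+5 = 5.5.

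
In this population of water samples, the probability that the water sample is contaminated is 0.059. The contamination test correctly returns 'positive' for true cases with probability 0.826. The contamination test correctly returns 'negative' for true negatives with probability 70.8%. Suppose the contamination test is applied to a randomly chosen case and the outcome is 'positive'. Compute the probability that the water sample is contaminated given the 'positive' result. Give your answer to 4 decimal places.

Write H for 'the water sample is contaminated'. Prior odds H:¬H = 0.059/0.941 = 0.062699. For the 'positive' outcome, the likelihood ratio is 0.826/0.292 = 2.8288.
Posterior odds = 0.062699 × 2.8288 = 0.17736, so P(H|E) = 0.17736/(1+0.17736) = 0.1506.

P(H | E) ≈ 0.1506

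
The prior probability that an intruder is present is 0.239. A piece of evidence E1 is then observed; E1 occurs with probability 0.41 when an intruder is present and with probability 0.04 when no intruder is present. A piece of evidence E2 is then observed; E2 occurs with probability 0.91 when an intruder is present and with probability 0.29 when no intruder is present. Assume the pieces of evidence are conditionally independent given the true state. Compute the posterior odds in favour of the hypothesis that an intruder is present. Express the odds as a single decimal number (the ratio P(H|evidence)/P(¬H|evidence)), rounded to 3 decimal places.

Posterior odds ≈ 10.101

Prior odds = 0.239/(1−0.239) = 0.31406. In log-odds, ln(0.31406) = -1.1582.
Add log likelihood ratios: ln(10.250) + ln(3.1379) = 3.4708.
Posterior log-odds = 2.3127, so posterior odds = exp(2.3127) = 10.101.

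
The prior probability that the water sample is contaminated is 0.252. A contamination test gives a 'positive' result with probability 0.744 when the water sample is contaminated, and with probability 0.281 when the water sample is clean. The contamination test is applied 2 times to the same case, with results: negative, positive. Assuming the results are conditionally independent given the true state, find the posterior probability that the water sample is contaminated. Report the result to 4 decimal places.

Posterior P(H) ≈ 0.2410

Let H be the event that the water sample is contaminated; start with P(H) = 0.252. P('positive'|H) = 0.744, P('positive'|¬H) = 0.281.
Update on result 1 ('negative'): P(H) ← 0.256·0.2520 / (0.256·0.2520 + 0.719·0.7480) = 0.064512/0.60232 = 0.1071.
Update on result 2 ('positive'): P(H) ← 0.744·0.1071 / (0.744·0.1071 + 0.281·0.8929) = 0.079686/0.33059 = 0.2410.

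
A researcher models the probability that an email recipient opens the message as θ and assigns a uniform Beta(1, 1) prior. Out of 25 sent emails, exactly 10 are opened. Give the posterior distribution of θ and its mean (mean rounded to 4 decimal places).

Posterior: Beta(11, 16); mean ≈ 0.4074

Observing 10 successes and 15 failures updates Beta(1, 1) by adding the success and failure counts to the two shape parameters: α = 1+10 = 11, β = 1+15 = 16.
E[θ | data] = 11/(11+16) = 0.4074.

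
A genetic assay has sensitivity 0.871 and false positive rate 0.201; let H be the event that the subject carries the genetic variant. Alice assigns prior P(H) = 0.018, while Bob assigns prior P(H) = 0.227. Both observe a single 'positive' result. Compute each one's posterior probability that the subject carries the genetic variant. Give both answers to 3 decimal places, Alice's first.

The likelihood ratio for a 'positive' result is 0.871/0.201 = 4.3333.
Alice: prior odds 0.018/0.982 = 0.018330; posterior odds 0.079430; posterior probability 0.074.
Bob: prior odds 0.227/0.773 = 0.29366; posterior odds 1.2725; posterior probability 0.560.

Alice: 0.074; Bob: 0.560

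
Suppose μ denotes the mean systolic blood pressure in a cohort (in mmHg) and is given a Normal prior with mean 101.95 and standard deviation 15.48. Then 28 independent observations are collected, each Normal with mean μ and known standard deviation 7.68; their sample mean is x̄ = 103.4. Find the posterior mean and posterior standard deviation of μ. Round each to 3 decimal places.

Prior precision 1/τ₀² = 1/15.48² = 0.00417309; data precision n/σ² = 28/7.68² = 0.474718.
Posterior precision = 0.00417309 + 0.474718 = 0.478891, giving posterior SD = 1/√0.478891 = 1.445.
Posterior mean = (0.00417309·101.95 + 0.474718·103.4) / 0.478891 = 103.387.

Posterior mean ≈ 103.387; posterior SD ≈ 1.445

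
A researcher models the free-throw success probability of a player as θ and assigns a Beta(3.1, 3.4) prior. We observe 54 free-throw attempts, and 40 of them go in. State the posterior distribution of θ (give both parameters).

The binomial likelihood is conjugate to the Beta prior: with 40 successes and 14 failures, the posterior is Beta(3.1+40, 3.4+14) = Beta(43.1, 17.4).

Posterior: Beta(43.1, 17.4)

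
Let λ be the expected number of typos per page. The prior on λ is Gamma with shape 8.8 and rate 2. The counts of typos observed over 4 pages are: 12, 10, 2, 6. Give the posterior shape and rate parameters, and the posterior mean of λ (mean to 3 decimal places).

Posterior: Gamma(shape=38.8, rate=6); mean ≈ 6.467

Total count ∑xᵢ = 30 over n = 4 pages.
Gamma is conjugate to the Poisson likelihood: posterior is Gamma(shape = 8.8+30 = 38.8, rate = 2+4 = 6).
E[λ | data] = 38.8/6 = 6.467.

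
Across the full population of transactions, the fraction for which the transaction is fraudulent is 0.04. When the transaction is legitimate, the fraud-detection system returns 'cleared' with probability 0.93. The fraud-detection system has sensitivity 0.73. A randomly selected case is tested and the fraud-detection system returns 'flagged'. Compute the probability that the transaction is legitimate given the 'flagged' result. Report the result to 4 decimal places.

Let H be the event that the transaction is fraudulent. P(H) = 0.04, so P(¬H) = 0.96. With E the 'flagged' result, P(E|H) = 0.73 and P(E|¬H) = 0.07.
P(E) = 0.73·0.04 + 0.07·0.96 = 0.029200 + 0.067200 = 0.096400.
By Bayes' theorem, P(H|E) = 0.029200 / 0.096400 = 0.3029. Hence P(¬H|E) = 1 − 0.3029 = 0.6971.

P(¬H | E) ≈ 0.6971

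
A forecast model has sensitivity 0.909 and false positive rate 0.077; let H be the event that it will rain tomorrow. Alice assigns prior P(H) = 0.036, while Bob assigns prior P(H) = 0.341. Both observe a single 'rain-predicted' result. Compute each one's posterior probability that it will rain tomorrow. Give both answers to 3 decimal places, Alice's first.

P('+'|H) = 0.909, P('+'|¬H) = 0.077.
Alice: numerator 0.909·0.036 = 0.032724; evidence = 0.032724+0.077·0.964 = 0.10695; posterior = 0.306.
Bob: numerator 0.909·0.341 = 0.30997; evidence = 0.30997+0.077·0.659 = 0.36071; posterior = 0.859.

Alice: 0.306; Bob: 0.859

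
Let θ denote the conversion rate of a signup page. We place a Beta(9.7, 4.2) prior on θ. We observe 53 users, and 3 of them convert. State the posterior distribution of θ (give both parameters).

Posterior: Beta(12.7, 54.2)

Observing 3 successes and 50 failures updates Beta(9.7, 4.2) by adding the success and failure counts to the two shape parameters: α = 9.7+3 = 12.7, β = 4.2+50 = 54.2.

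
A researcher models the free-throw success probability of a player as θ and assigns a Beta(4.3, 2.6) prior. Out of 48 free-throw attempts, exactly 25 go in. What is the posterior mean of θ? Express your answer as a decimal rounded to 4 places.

Posterior mean ≈ 0.5337

Observing 25 successes and 23 failures updates Beta(4.3, 2.6) by adding the success and failure counts to the two shape parameters: α = 4.3+25 = 29.3, β = 2.6+23 = 25.6.
E[θ | data] = 29.3/(29.3+25.6) = 0.5337.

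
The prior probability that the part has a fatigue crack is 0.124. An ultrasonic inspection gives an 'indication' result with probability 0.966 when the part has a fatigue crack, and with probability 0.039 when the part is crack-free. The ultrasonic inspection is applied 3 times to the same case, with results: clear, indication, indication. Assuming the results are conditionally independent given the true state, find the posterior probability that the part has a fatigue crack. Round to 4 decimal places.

Posterior P(H) ≈ 0.7545

Let H be the event that the part has a fatigue crack; start with P(H) = 0.124. P('indication'|H) = 0.966, P('indication'|¬H) = 0.039.
Update on result 1 ('clear'): P(H) ← 0.034·0.1240 / (0.034·0.1240 + 0.961·0.8760) = 0.0042160/0.84605 = 0.0050.
Update on result 2 ('indication'): P(H) ← 0.966·0.0050 / (0.966·0.0050 + 0.039·0.9950) = 0.0048137/0.043619 = 0.1104.
Update on result 3 ('indication'): P(H) ← 0.966·0.1104 / (0.966·0.1104 + 0.039·0.8896) = 0.10661/0.14130 = 0.7545.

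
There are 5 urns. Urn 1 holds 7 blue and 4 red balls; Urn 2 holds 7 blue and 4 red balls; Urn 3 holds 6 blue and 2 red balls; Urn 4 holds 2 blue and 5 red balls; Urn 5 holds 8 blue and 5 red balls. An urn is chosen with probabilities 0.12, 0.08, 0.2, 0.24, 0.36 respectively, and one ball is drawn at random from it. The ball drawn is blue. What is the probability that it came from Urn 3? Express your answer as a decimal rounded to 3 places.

P(blue|Urn 1) = 0.6364; P(blue|Urn 2) = 0.6364; P(blue|Urn 3) = 0.75; P(blue|Urn 4) = 0.2857; P(blue|Urn 5) = 0.6154.
Prior × likelihood for each source: 0.12·0.6364=0.07636, 0.08·0.6364=0.05091, 0.2·0.75=0.1500, 0.24·0.2857=0.06857, 0.36·0.6154=0.2215. Summing gives P(blue) = 0.56738.
P(Urn 3 | blue) = 0.1500 / 0.56738 = 0.264.

Posterior probability ≈ 0.264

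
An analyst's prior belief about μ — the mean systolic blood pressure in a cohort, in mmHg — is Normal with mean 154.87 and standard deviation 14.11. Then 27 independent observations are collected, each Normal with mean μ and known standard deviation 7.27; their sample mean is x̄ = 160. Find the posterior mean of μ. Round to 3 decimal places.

With known σ, the Normal prior is conjugate. Weight on the data is w = (n/σ²)/(n/σ² + 1/τ₀²) = 0.510852/(0.510852+0.00502280) = 0.99026.
Posterior mean = w·x̄ + (1−w)·μ₀ = 0.99026·160 + 0.0097365·154.87 = 159.950.

Posterior mean ≈ 159.950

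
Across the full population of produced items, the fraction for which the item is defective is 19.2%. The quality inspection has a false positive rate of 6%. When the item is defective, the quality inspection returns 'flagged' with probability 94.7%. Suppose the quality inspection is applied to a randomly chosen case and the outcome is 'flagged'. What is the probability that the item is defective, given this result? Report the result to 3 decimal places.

P(H | E) ≈ 0.789

Let H be the event that the item is defective. P(H) = 0.192, so P(¬H) = 0.808. With E the 'flagged' result, P(E|H) = 0.947 and P(E|¬H) = 0.06.
P(E) = 0.947·0.192 + 0.06·0.808 = 0.18182 + 0.048480 = 0.23030.
By Bayes' theorem, P(H|E) = 0.18182 / 0.23030 = 0.789.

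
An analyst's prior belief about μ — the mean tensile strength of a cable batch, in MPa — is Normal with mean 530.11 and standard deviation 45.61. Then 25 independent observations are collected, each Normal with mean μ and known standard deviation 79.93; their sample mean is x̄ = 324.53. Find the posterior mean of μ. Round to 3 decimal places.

Prior precision 1/τ₀² = 1/45.61² = 0.00048071; data precision n/σ² = 25/79.93² = 0.00391309.
Posterior precision = 0.00048071 + 0.00391309 = 0.00439380.
Posterior mean = (0.00048071·530.11 + 0.00391309·324.53) / 0.00439380 = 347.022.

Posterior mean ≈ 347.022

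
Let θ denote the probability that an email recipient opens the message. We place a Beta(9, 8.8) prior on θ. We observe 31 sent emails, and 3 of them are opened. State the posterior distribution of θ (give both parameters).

Posterior: Beta(12, 36.8)

The binomial likelihood is conjugate to the Beta prior: with 3 successes and 28 failures, the posterior is Beta(9+3, 8.8+28) = Beta(12, 36.8).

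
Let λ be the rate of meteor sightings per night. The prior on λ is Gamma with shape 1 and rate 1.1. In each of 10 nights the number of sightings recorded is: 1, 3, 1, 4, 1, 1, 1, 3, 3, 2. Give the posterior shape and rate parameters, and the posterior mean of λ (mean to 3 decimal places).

The Poisson likelihood adds the total count to the shape and the number of exposure periods to the rate. Here ∑xᵢ = 20 and n = 10, so shape 1→21 and rate 1.1→11.1.
E[λ | data] = 21/11.1 = 1.892.

Posterior: Gamma(shape=21, rate=11.1); mean ≈ 1.892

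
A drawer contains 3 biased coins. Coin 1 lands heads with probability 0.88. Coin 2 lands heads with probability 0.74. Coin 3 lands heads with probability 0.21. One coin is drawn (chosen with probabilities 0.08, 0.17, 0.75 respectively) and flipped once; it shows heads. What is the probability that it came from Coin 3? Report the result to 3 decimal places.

P(heads|C1) = 0.88; P(heads|C2) = 0.74; P(heads|C3) = 0.21.
Prior × likelihood for each source: 0.08·0.88=0.07040, 0.17·0.74=0.1258, 0.75·0.21=0.1575. Summing gives P(heads) = 0.35370.
P(Coin 3 | heads) = 0.1575 / 0.35370 = 0.445.

Posterior probability ≈ 0.445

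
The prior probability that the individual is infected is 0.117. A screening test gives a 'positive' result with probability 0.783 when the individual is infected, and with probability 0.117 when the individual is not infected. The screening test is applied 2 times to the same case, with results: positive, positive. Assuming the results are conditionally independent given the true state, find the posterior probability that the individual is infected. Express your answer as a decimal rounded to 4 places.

Let H be the event that the individual is infected; start with P(H) = 0.117. P('positive'|H) = 0.783, P('positive'|¬H) = 0.117.
Update on result 1 ('positive'): P(H) ← 0.783·0.1170 / (0.783·0.1170 + 0.117·0.8830) = 0.091611/0.19492 = 0.4700.
Update on result 2 ('positive'): P(H) ← 0.783·0.4700 / (0.783·0.4700 + 0.117·0.5300) = 0.36800/0.43001 = 0.8558.

Posterior P(H) ≈ 0.8558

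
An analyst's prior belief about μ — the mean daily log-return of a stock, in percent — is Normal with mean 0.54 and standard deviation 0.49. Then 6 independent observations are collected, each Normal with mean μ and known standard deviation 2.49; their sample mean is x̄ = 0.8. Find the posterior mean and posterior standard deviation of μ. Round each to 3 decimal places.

With known σ, the Normal prior is conjugate. Weight on the data is w = (n/σ²)/(n/σ² + 1/τ₀²) = 0.967726/(0.967726+4.16493) = 0.18854.
Posterior mean = w·x̄ + (1−w)·μ₀ = 0.18854·0.8 + 0.81146·0.54 = 0.589. Posterior variance = 1/(0.967726+4.16493) = 0.194831, so SD = 0.441.

Posterior mean ≈ 0.589; posterior SD ≈ 0.441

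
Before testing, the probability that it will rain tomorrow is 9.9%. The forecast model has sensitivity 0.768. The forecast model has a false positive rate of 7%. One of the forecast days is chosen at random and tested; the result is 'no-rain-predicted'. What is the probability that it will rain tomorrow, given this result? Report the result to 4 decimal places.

Let H be the event that it will rain tomorrow. P(H) = 0.099, so P(¬H) = 0.901. With E the 'no-rain-predicted' result, P(E|H) = 0.232 and P(E|¬H) = 0.93.
P(E) = 0.232·0.099 + 0.93·0.901 = 0.022968 + 0.83793 = 0.86090.
By Bayes' theorem, P(H|E) = 0.022968 / 0.86090 = 0.0267.

P(H | E) ≈ 0.0267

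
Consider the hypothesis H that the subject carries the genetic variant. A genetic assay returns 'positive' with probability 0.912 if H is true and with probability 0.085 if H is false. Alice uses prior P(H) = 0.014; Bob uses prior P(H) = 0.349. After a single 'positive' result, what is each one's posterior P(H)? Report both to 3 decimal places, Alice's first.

Alice: 0.132; Bob: 0.852

The likelihood ratio for a 'positive' result is 0.912/0.085 = 10.729.
Alice: prior odds 0.014/0.986 = 0.014199; posterior odds 0.15234; posterior probability 0.132.
Bob: prior odds 0.349/0.651 = 0.53610; posterior odds 5.7520; posterior probability 0.852.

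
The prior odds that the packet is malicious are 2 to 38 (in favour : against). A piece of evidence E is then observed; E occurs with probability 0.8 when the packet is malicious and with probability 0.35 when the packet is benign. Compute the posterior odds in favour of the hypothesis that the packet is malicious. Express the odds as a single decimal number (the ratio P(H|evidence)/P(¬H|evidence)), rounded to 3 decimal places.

Posterior odds ≈ 0.120

Prior odds = 2/38 = 0.052632.
Likelihood ratio for E = 0.8/0.35 = 2.2857.
Posterior odds = prior odds × LR = 0.12030.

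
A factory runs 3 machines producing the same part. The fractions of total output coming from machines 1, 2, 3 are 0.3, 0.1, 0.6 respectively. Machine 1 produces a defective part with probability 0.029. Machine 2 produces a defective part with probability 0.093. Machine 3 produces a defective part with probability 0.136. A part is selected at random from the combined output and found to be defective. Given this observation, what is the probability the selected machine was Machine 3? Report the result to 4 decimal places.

Posterior probability ≈ 0.8193

P(defective|M1) = 0.029; P(defective|M2) = 0.093; P(defective|M3) = 0.136.
Prior × likelihood for each source: 0.3·0.029=0.008700, 0.1·0.093=0.009300, 0.6·0.136=0.08160. Summing gives P(defective) = 0.099600.
P(Machine 3 | defective) = 0.08160 / 0.099600 = 0.8193.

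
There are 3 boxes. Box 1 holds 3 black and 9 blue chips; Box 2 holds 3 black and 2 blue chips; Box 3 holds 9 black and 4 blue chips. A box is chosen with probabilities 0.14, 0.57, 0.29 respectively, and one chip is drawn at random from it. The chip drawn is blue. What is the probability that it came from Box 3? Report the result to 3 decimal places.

Posterior probability ≈ 0.211

Tabulate prior·likelihood by source: [1] prior 0.14, lik 0.75, product 0.1050; [2] prior 0.57, lik 0.4, product 0.2280; [3] prior 0.29, lik 0.3077, product 0.08923.
Normalizing constant = 0.42223; the posterior for Box 3 is its product over the sum, 0.08923/0.42223 = 0.211.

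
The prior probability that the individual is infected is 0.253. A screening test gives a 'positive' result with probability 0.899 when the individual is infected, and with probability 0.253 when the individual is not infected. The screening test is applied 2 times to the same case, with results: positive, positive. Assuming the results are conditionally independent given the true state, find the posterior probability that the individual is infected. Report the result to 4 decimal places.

With H the event that the individual is infected, the joint likelihood of the observed sequence is P(data|H) = 0.899·0.899 = 0.80820 and P(data|¬H) = 0.253·0.253 = 0.064009.
Bayes: P(H|data) = 0.253·0.80820 / (0.253·0.80820 + 0.747·0.064009) = 0.20447/0.25229 = 0.8105.

Posterior P(H) ≈ 0.8105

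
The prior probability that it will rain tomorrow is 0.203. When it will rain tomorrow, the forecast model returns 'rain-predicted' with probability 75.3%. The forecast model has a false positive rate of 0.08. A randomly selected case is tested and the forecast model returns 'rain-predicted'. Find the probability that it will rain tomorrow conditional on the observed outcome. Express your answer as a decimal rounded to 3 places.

Let H be the event that it will rain tomorrow. P(H) = 0.203, so P(¬H) = 0.797. With E the 'rain-predicted' result, P(E|H) = 0.753 and P(E|¬H) = 0.08.
P(E) = 0.753·0.203 + 0.08·0.797 = 0.15286 + 0.063760 = 0.21662.
By Bayes' theorem, P(H|E) = 0.15286 / 0.21662 = 0.706.

P(H | E) ≈ 0.706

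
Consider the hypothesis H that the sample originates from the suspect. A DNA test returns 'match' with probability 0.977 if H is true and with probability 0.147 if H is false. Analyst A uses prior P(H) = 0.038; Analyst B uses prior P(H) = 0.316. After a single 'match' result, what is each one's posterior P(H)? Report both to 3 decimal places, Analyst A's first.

The likelihood ratio for a 'match' result is 0.977/0.147 = 6.6463.
Analyst A: prior odds 0.038/0.962 = 0.039501; posterior odds 0.26253; posterior probability 0.208.
Analyst B: prior odds 0.316/0.684 = 0.46199; posterior odds 3.0705; posterior probability 0.754.

Analyst A: 0.208; Analyst B: 0.754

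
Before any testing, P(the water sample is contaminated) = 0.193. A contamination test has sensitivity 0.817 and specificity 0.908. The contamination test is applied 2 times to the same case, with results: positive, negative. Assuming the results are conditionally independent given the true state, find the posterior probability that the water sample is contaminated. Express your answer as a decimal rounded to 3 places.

Posterior P(H) ≈ 0.300

Let H be the event that the water sample is contaminated; start with P(H) = 0.193. P('positive'|H) = 0.817, P('positive'|¬H) = 0.092.
Update on result 1 ('positive'): P(H) ← 0.817·0.1930 / (0.817·0.1930 + 0.092·0.8070) = 0.15768/0.23192 = 0.6799.
Update on result 2 ('negative'): P(H) ← 0.183·0.6799 / (0.183·0.6799 + 0.908·0.3201) = 0.12442/0.41509 = 0.2997.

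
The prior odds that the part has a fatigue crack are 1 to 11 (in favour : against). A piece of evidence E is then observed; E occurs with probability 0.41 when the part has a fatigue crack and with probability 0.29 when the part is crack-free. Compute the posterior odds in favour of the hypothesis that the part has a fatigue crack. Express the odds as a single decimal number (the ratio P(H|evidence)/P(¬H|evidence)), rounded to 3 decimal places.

Prior odds = 1/11 = 0.090909. In log-odds, ln(0.090909) = -2.3979.
Add log likelihood ratio: ln(1.4138) = 0.34628.
Posterior log-odds = -2.0516, so posterior odds = exp(-2.0516) = 0.12853.

Posterior odds ≈ 0.129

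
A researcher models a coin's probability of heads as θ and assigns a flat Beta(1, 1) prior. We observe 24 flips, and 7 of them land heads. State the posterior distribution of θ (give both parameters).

Posterior: Beta(8, 18)

Observing 7 successes and 17 failures updates Beta(1, 1) by adding the success and failure counts to the two shape parameters: α = 1+7 = 8, β = 1+17 = 18.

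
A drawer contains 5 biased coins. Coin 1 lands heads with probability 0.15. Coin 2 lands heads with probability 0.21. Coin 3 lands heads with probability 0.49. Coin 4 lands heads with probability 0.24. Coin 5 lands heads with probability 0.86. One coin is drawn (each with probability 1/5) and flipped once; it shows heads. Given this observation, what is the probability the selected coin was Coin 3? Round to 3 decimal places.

Tabulate prior·likelihood by source: [1] prior 0.2, lik 0.15, product 0.03000; [2] prior 0.2, lik 0.21, product 0.04200; [3] prior 0.2, lik 0.49, product 0.09800; [4] prior 0.2, lik 0.24, product 0.04800; [5] prior 0.2, lik 0.86, product 0.1720.
Normalizing constant = 0.39000; the posterior for Coin 3 is its product over the sum, 0.09800/0.39000 = 0.251.

Posterior probability ≈ 0.251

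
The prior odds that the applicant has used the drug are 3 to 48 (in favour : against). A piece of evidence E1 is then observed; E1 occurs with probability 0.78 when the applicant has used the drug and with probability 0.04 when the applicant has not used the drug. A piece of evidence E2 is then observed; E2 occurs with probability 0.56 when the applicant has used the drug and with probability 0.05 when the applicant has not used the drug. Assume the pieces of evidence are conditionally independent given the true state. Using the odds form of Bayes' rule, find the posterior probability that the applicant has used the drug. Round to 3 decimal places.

Posterior probability ≈ 0.932

Prior odds = 3/48 = 0.062500. In log-odds, ln(0.062500) = -2.7726.
Add log likelihood ratios: ln(19.500) + ln(11.200) = 5.3863.
Posterior log-odds = 2.6137, so posterior odds = exp(2.6137) = 13.650. Converting, P(H|E) = 13.650/14.650 = 0.932.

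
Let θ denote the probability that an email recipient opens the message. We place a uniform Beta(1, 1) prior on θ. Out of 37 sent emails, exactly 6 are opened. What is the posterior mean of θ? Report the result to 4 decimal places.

The binomial likelihood is conjugate to the Beta prior: with 6 successes and 31 failures, the posterior is Beta(1+6, 1+31) = Beta(7, 32).
Posterior mean = α/(α+β) = 7/39 = 0.1795.

Posterior mean ≈ 0.1795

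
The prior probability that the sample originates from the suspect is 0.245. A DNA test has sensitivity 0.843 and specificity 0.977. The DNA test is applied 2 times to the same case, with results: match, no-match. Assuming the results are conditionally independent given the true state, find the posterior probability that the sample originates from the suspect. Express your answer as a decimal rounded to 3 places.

With H the event that the sample originates from the suspect, the joint likelihood of the observed sequence is P(data|H) = 0.843·0.157 = 0.13235 and P(data|¬H) = 0.023·0.977 = 0.022471.
Bayes: P(H|data) = 0.245·0.13235 / (0.245·0.13235 + 0.755·0.022471) = 0.032426/0.049392 = 0.6565.

Posterior P(H) ≈ 0.657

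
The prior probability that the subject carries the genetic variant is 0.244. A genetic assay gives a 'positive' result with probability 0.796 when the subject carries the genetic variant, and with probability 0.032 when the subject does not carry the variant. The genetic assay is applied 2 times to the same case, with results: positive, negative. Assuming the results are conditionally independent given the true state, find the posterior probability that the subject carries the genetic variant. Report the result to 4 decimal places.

Posterior P(H) ≈ 0.6285

With H the event that the subject carries the genetic variant, the joint likelihood of the observed sequence is P(data|H) = 0.796·0.204 = 0.16238 and P(data|¬H) = 0.032·0.968 = 0.030976.
Bayes: P(H|data) = 0.244·0.16238 / (0.244·0.16238 + 0.756·0.030976) = 0.039622/0.063040 = 0.6285.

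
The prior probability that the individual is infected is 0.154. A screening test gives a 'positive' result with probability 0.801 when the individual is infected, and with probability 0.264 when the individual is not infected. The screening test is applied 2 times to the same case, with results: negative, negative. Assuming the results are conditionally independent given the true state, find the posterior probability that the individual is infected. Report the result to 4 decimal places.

With H the event that the individual is infected, the joint likelihood of the observed sequence is P(data|H) = 0.199·0.199 = 0.039601 and P(data|¬H) = 0.736·0.736 = 0.54170.
Bayes: P(H|data) = 0.154·0.039601 / (0.154·0.039601 + 0.846·0.54170) = 0.0060986/0.46437 = 0.0131.

Posterior P(H) ≈ 0.0131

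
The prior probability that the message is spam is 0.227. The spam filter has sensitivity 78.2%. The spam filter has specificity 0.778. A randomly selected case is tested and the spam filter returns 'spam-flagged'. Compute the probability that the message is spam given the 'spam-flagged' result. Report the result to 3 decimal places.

Write H for 'the message is spam'. Prior odds H:¬H = 0.227/0.773 = 0.29366. For the 'spam-flagged' outcome, the likelihood ratio is 0.782/0.222 = 3.5225.
Posterior odds = 0.29366 × 3.5225 = 1.0344, so P(H|E) = 1.0344/(1+1.0344) = 0.508.

P(H | E) ≈ 0.508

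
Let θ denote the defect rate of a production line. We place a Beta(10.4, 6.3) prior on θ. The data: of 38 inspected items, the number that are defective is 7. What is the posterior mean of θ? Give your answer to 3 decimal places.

The binomial likelihood is conjugate to the Beta prior: with 7 successes and 31 failures, the posterior is Beta(10.4+7, 6.3+31) = Beta(17.4, 37.3).
Posterior mean = α/(α+β) = 17.4/54.7 = 0.318.

Posterior mean ≈ 0.318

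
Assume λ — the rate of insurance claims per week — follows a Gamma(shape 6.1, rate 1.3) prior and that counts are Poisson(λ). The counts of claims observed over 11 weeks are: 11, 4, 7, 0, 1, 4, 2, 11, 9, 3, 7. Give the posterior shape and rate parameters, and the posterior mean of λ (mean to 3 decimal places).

Posterior: Gamma(shape=65.1, rate=12.3); mean ≈ 5.293

The Poisson likelihood adds the total count to the shape and the number of exposure periods to the rate. Here ∑xᵢ = 59 and n = 11, so shape 6.1→65.1 and rate 1.3→12.3.
Posterior mean = shape/rate = 65.1/12.3 = 5.293.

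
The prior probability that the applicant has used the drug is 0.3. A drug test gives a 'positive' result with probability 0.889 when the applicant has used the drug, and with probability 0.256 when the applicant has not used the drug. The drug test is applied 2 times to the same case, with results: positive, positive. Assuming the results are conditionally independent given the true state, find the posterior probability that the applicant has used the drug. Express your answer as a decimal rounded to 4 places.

With H the event that the applicant has used the drug, the joint likelihood of the observed sequence is P(data|H) = 0.889·0.889 = 0.79032 and P(data|¬H) = 0.256·0.256 = 0.065536.
Bayes: P(H|data) = 0.3·0.79032 / (0.3·0.79032 + 0.7·0.065536) = 0.23710/0.28297 = 0.8379.

Posterior P(H) ≈ 0.8379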